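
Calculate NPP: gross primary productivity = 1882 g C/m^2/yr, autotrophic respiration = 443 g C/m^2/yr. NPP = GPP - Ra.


NPP = GPP - Ra = 1882 - 443 = 1439 g C/m^2/yr

1439 g C/m^2/yr


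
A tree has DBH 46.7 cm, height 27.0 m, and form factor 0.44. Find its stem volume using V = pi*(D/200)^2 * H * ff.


(D/200)^2 = (46.7/200)^2 = 0.2335^2 = 0.05452225
BA = 3.141593 * 0.05452225 = 0.171287 m^2
V = 0.171287 * 27.0 * 0.44 = 2.03489 ≈ 2.035 m^3

2.035 m^3


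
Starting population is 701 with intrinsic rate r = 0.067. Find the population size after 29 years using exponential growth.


r*t = 0.067 * 29 = 1.943
exp(1.943) = 6.97966
N = 701 * 6.97966 = 4892.74 ≈ 4893

4893


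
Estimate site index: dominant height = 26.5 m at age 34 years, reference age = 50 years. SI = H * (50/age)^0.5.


50/34 = 1.47059
(1.47059)^0.5 = 1.21268
SI = 26.5 * 1.21268 = 32.1360 ≈ 32.1 m

32.1 m


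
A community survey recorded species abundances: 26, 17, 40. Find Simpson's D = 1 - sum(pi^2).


Total N = 26 + 17 + 40 = 83
Per-species terms:
  p = 26/83 = 0.313253; p^2 = 0.313253^2 = 0.098127
  p = 17/83 = 0.204819; p^2 = 0.204819^2 = 0.041951
  p = 40/83 = 0.481928; p^2 = 0.481928^2 = 0.232255
sum(p^2) = 0.098127 + 0.041951 + 0.232255 = 0.372333
D = 1 - 0.372333 = 0.627667 ≈ 0.6277

0.6277


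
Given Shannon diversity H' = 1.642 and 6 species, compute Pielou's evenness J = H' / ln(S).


ln(6) = 1.79176
J = H' / ln(S) = 1.642 / 1.79176 = 0.916417 ≈ 0.9164

0.9164


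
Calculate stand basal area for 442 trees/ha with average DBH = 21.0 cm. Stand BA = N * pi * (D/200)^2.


(D/200)^2 = (21.0/200)^2 = 0.105^2 = 0.011025
Individual BA = 3.141593 * 0.011025 = 0.0346361 m^2
Stand BA = 442 * 0.0346361 = 15.3092 ≈ 15.31 m^2/ha

15.31 m^2/ha


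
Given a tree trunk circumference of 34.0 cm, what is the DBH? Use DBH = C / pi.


DBH = C / pi = 34.0 / 3.141593 = 10.8225 ≈ 10.82 cm

10.82 cm


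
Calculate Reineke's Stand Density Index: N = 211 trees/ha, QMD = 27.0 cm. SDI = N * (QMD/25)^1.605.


QMD/25 = 27.0/25 = 1.08
(1.08)^1.605 = exp(1.605 * ln(1.08)) = exp(1.605 * 0.0769610) = exp(0.123522) = 1.13147
SDI = 211 * 1.13147 = 238.740 ≈ 239

239


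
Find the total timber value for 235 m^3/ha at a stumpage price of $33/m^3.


Value = 235 * 33 = $7755/ha

$7755/ha


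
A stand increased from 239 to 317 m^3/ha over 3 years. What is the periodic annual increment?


PAI = (V2 - V1) / period = (317 - 239) / 3 = 78 / 3 = 26.00 m^3/ha/yr

26.00 m^3/ha/yr


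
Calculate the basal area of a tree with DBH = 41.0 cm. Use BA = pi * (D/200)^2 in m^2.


D/200 = 41.0/200 = 0.205 m
(D/200)^2 = 0.205^2 = 0.042025
BA = 3.141593 * 0.042025 = 0.132025 ≈ 0.1320 m^2

0.1320 m^2


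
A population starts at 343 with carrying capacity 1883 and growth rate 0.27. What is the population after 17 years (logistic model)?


(K - N0)/N0 = (1883 - 343)/343 = 1540/343 = 4.48980
r*t = 0.27 * 17 = 4.59; exp(-4.59) = 0.0101529
4.48980 * 0.0101529 = 0.0455845
1 + 0.0455845 = 1.04558
N = 1883 / 1.04558 = 1800.91 ≈ 1801

1801


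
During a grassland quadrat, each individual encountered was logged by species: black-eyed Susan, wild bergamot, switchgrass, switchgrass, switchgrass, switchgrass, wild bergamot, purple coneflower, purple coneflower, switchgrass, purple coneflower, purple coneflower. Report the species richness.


Total individuals logged = 12
Distinct species (count of individuals): black-eyed Susan (1), wild bergamot (2), switchgrass (5), purple coneflower (4)
Species richness = number of distinct species = 4

4


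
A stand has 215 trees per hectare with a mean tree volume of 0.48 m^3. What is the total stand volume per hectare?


V_stand = 215 * 0.48 = 103.2 m^3/ha

103.2 m^3/ha


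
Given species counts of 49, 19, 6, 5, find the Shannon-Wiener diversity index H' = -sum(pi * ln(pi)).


Total N = 49 + 19 + 6 + 5 = 79
Per-species terms:
  p = 49/79 = 0.620253; ln(p) = -0.477628; p*ln(p) = 0.620253 * (-0.477628) = -0.296250
  p = 19/79 = 0.240506; ln(p) = -1.425010; p*ln(p) = 0.240506 * (-1.425010) = -0.342723
  p = 6/79 = 0.075949; ln(p) = -2.577693; p*ln(p) = 0.075949 * (-2.577693) = -0.195773
  p = 5/79 = 0.063291; ln(p) = -2.760012; p*ln(p) = 0.063291 * (-2.760012) = -0.174684
sum(p*ln(p)) = (-0.296250) + (-0.342723) + (-0.195773) + (-0.174684) = -1.009430
H' = -(-1.009430) = 1.009430 ≈ 1.0094

1.0094


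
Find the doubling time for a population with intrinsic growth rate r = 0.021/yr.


td = ln(2) / 0.021 = 0.693147 / 0.021 = 33.0070 ≈ 33.0 years

33.0 years


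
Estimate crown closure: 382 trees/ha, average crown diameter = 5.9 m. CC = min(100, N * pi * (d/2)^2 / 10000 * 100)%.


(d/2)^2 = (5.9/2)^2 = 2.95^2 = 8.7025
Crown area = 3.141593 * 8.7025 = 27.3397 m^2
N * area / 10000 * 100 = 382 * 27.3397 / 10000 * 100 = 104.438
CC = min(100, 104.438) = 100%

100%


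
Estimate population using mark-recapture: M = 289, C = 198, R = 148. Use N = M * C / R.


N = M * C / R = 289 * 198 / 148 = 57222 / 148 = 386.64 ≈ 387

387 individuals


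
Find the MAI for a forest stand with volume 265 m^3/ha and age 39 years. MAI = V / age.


MAI = 265 / 39 = 6.7949 ≈ 6.79 m^3/ha/yr

6.79 m^3/ha/yr


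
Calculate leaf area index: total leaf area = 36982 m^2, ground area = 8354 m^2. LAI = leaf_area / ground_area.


LAI = 36982 / 8354 = 4.4269 ≈ 4.43

4.43


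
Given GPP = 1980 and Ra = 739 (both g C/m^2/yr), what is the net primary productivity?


NPP = GPP - Ra = 1980 - 739 = 1241 g C/m^2/yr

1241 g C/m^2/yr


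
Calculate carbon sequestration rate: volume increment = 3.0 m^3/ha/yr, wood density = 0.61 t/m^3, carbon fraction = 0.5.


C = 3.0 * 0.61 * 0.5 = 0.915 ≈ 0.92 t C/ha/yr

0.92 t C/ha/yr


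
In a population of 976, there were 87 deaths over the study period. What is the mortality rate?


Mortality rate = 87 / 976 = 0.089139 ≈ 0.0891

0.0891


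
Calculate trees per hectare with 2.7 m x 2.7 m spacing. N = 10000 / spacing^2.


N = 10000 / 2.7^2 = 10000 / 7.29 = 1371.74 ≈ 1372 trees/ha

1372 trees/ha


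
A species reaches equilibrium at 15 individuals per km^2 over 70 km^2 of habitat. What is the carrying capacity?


K = 15 * 70 = 1050 individuals

1050 individuals


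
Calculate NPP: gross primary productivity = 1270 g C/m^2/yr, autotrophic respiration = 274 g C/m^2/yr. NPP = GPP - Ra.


NPP = GPP - Ra = 1270 - 274 = 996 g C/m^2/yr

996 g C/m^2/yr


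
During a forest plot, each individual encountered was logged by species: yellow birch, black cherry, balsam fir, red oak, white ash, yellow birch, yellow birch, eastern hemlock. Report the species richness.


Total individuals logged = 8
Distinct species (count of individuals): yellow birch (3), black cherry (1), balsam fir (1), red oak (1), white ash (1), eastern hemlock (1)
Species richness = number of distinct species = 6

6


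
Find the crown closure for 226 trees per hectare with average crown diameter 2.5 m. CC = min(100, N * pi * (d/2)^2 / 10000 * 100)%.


(d/2)^2 = (2.5/2)^2 = 1.25^2 = 1.5625
Crown area = 3.141593 * 1.5625 = 4.90874 m^2
N * area / 10000 * 100 = 226 * 4.90874 / 10000 * 100 = 11.0938
CC = min(100, 11.0938) = 11.0938 ≈ 11.1%

11.1%


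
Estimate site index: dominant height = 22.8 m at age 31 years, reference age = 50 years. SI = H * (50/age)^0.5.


50/31 = 1.61290
(1.61290)^0.5 = 1.27000
SI = 22.8 * 1.27000 = 28.9560 ≈ 29.0 m

29.0 m


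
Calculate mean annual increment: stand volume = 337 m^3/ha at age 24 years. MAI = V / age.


MAI = 337 / 24 = 14.0417 ≈ 14.04 m^3/ha/yr

14.04 m^3/ha/yr


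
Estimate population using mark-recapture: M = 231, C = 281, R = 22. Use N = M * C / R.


N = M * C / R = 231 * 281 / 22 = 64911 / 22 = 2950.50 ≈ 2951

2951 individuals


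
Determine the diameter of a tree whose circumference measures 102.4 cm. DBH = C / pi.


DBH = C / pi = 102.4 / 3.141593 = 32.5949 ≈ 32.59 cm

32.59 cm


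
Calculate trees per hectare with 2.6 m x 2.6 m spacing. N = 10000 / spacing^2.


N = 10000 / 2.6^2 = 10000 / 6.76 = 1479.29 ≈ 1479 trees/ha

1479 trees/ha


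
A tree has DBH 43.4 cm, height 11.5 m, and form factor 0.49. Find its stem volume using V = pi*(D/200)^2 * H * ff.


(D/200)^2 = (43.4/200)^2 = 0.217^2 = 0.047089
BA = 3.141593 * 0.047089 = 0.147934 m^2
V = 0.147934 * 11.5 * 0.49 = 0.833608 ≈ 0.834 m^3

0.834 m^3


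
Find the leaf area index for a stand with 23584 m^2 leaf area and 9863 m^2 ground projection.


LAI = 23584 / 9863 = 2.3912 ≈ 2.39

2.39


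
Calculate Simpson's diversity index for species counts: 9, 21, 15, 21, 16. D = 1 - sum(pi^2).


Total N = 9 + 21 + 15 + 21 + 16 = 82
Per-species terms:
  p = 9/82 = 0.109756; p^2 = 0.109756^2 = 0.012046
  p = 21/82 = 0.256098; p^2 = 0.256098^2 = 0.065586
  p = 15/82 = 0.182927; p^2 = 0.182927^2 = 0.033462
  p = 21/82 = 0.256098; p^2 = 0.256098^2 = 0.065586
  p = 16/82 = 0.195122; p^2 = 0.195122^2 = 0.038073
sum(p^2) = 0.012046 + 0.065586 + 0.033462 + 0.065586 + 0.038073 = 0.214753
D = 1 - 0.214753 = 0.785247 ≈ 0.7852

0.7852


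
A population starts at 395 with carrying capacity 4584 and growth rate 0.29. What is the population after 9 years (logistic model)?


(K - N0)/N0 = (4584 - 395)/395 = 4189/395 = 10.6051
r*t = 0.29 * 9 = 2.61; exp(-2.61) = 0.0735345
10.6051 * 0.0735345 = 0.779841
1 + 0.779841 = 1.77984
N = 4584 / 1.77984 = 2575.51 ≈ 2576

2576


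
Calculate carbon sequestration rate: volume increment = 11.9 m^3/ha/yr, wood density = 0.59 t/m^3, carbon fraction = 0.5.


C = 11.9 * 0.59 * 0.5 = 3.5105 ≈ 3.51 t C/ha/yr

3.51 t C/ha/yr


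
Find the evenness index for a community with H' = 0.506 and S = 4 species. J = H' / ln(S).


ln(4) = 1.38629
J = H' / ln(S) = 0.506 / 1.38629 = 0.365003 ≈ 0.3650

0.3650


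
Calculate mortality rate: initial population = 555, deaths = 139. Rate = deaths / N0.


Mortality rate = 139 / 555 = 0.250450 ≈ 0.2505

0.2505


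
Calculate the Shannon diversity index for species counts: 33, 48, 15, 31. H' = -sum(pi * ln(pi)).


Total N = 33 + 48 + 15 + 31 = 127
Per-species terms:
  p = 33/127 = 0.259843; ln(p) = -1.347678; p*ln(p) = 0.259843 * (-1.347678) = -0.350185
  p = 48/127 = 0.377953; ln(p) = -0.972985; p*ln(p) = 0.377953 * (-0.972985) = -0.367743
  p = 15/127 = 0.118110; ln(p) = -2.136139; p*ln(p) = 0.118110 * (-2.136139) = -0.252299
  p = 31/127 = 0.244094; ln(p) = -1.410202; p*ln(p) = 0.244094 * (-1.410202) = -0.344222
sum(p*ln(p)) = (-0.350185) + (-0.367743) + (-0.252299) + (-0.344222) = -1.314449
H' = -(-1.314449) = 1.314449 ≈ 1.3144

1.3144


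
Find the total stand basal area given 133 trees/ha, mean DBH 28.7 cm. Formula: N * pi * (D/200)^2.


(D/200)^2 = (28.7/200)^2 = 0.1435^2 = 0.02059225
Individual BA = 3.141593 * 0.02059225 = 0.0646925 m^2
Stand BA = 133 * 0.0646925 = 8.60410 ≈ 8.60 m^2/ha

8.60 m^2/ha


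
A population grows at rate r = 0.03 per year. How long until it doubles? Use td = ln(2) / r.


td = ln(2) / 0.03 = 0.693147 / 0.03 = 23.1049 ≈ 23.1 years

23.1 years


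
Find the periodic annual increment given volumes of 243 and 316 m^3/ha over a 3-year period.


PAI = (V2 - V1) / period = (316 - 243) / 3 = 73 / 3 = 24.3333 ≈ 24.33 m^3/ha/yr

24.33 m^3/ha/yr


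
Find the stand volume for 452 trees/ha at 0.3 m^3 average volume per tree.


V_stand = 452 * 0.3 = 135.6 m^3/ha

135.6 m^3/ha


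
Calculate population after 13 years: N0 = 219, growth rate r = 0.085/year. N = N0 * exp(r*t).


r*t = 0.085 * 13 = 1.105
exp(1.105) = 3.01922
N = 219 * 3.01922 = 661.209 ≈ 661

661


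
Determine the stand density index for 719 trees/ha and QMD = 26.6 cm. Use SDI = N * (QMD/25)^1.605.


QMD/25 = 26.6/25 = 1.064
(1.064)^1.605 = exp(1.605 * ln(1.064)) = exp(1.605 * 0.0620354) = exp(0.0995668) = 1.10469
SDI = 719 * 1.10469 = 794.272 ≈ 794

794


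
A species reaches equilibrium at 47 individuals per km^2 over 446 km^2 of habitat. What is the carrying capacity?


K = 47 * 446 = 20962 individuals

20962 individuals


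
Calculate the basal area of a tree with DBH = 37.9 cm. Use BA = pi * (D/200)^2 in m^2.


D/200 = 37.9/200 = 0.1895 m
(D/200)^2 = 0.1895^2 = 0.03591025
BA = 3.141593 * 0.03591025 = 0.112815 ≈ 0.1128 m^2

0.1128 m^2


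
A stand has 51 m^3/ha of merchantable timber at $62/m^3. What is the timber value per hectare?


Value = 51 * 62 = $3162/ha

$3162/ha


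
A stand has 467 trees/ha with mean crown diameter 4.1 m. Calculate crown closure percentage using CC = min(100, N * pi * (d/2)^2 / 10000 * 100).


(d/2)^2 = (4.1/2)^2 = 2.05^2 = 4.2025
Crown area = 3.141593 * 4.2025 = 13.2025 m^2
N * area / 10000 * 100 = 467 * 13.2025 / 10000 * 100 = 61.6557
CC = min(100, 61.6557) = 61.6557 ≈ 61.7%

61.7%


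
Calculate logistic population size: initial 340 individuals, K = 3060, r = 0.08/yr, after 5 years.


(K - N0)/N0 = (3060 - 340)/340 = 2720/340 = 8.00000
r*t = 0.08 * 5 = 0.4; exp(-0.4) = 0.670320
8.00000 * 0.670320 = 5.36256
1 + 5.36256 = 6.36256
N = 3060 / 6.36256 = 480.938 ≈ 481

481


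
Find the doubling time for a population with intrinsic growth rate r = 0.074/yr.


td = ln(2) / 0.074 = 0.693147 / 0.074 = 9.36685 ≈ 9.4 years

9.4 years


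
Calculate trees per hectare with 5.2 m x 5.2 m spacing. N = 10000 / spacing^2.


N = 10000 / 5.2^2 = 10000 / 27.04 = 369.822 ≈ 370 trees/ha

370 trees/ha


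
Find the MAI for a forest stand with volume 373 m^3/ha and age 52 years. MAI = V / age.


MAI = 373 / 52 = 7.1731 ≈ 7.17 m^3/ha/yr

7.17 m^3/ha/yr


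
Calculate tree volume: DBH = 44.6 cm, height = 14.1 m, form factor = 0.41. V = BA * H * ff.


(D/200)^2 = (44.6/200)^2 = 0.223^2 = 0.049729
BA = 3.141593 * 0.049729 = 0.156228 m^2
V = 0.156228 * 14.1 * 0.41 = 0.903154 ≈ 0.903 m^3

0.903 m^3


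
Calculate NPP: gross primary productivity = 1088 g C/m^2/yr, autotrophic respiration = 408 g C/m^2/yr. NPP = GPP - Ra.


NPP = GPP - Ra = 1088 - 408 = 680 g C/m^2/yr

680 g C/m^2/yr


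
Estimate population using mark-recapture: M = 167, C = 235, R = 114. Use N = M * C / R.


N = M * C / R = 167 * 235 / 114 = 39245 / 114 = 344.25 ≈ 344

344 individuals


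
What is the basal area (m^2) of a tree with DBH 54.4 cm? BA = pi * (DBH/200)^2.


D/200 = 54.4/200 = 0.272 m
(D/200)^2 = 0.272^2 = 0.073984
BA = 3.141593 * 0.073984 = 0.232428 ≈ 0.2324 m^2

0.2324 m^2


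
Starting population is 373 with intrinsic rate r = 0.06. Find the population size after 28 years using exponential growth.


r*t = 0.06 * 28 = 1.68
exp(1.68) = 5.36556
N = 373 * 5.36556 = 2001.35 ≈ 2001

2001


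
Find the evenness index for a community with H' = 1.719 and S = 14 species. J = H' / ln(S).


ln(14) = 2.63906
J = H' / ln(S) = 1.719 / 2.63906 = 0.651368 ≈ 0.6514

0.6514


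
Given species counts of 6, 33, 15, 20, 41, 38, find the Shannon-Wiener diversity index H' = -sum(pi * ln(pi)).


Total N = 6 + 33 + 15 + 20 + 41 + 38 = 153
Per-species terms:
  p = 6/153 = 0.039216; ln(p) = -3.238670; p*ln(p) = 0.039216 * (-3.238670) = -0.127008
  p = 33/153 = 0.215686; ln(p) = -1.533932; p*ln(p) = 0.215686 * (-1.533932) = -0.330848
  p = 15/153 = 0.098039; ln(p) = -2.322390; p*ln(p) = 0.098039 * (-2.322390) = -0.227685
  p = 20/153 = 0.130719; ln(p) = -2.034705; p*ln(p) = 0.130719 * (-2.034705) = -0.265975
  p = 41/153 = 0.267974; ln(p) = -1.316865; p*ln(p) = 0.267974 * (-1.316865) = -0.352886
  p = 38/153 = 0.248366; ln(p) = -1.392852; p*ln(p) = 0.248366 * (-1.392852) = -0.345937
sum(p*ln(p)) = (-0.127008) + (-0.330848) + (-0.227685) + (-0.265975) + (-0.352886) + (-0.345937) = -1.650339
H' = -(-1.650339) = 1.650339 ≈ 1.6503

1.6503


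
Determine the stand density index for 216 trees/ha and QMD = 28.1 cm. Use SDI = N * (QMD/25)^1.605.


QMD/25 = 28.1/25 = 1.124
(1.124)^1.605 = exp(1.605 * ln(1.124)) = exp(1.605 * 0.116894) = exp(0.187615) = 1.20637
SDI = 216 * 1.20637 = 260.576 ≈ 261

261


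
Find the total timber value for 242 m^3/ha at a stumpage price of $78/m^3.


Value = 242 * 78 = $18876/ha

$18876/ha


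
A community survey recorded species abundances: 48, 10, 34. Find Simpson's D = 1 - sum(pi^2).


Total N = 48 + 10 + 34 = 92
Per-species terms:
  p = 48/92 = 0.521739; p^2 = 0.521739^2 = 0.272212
  p = 10/92 = 0.108696; p^2 = 0.108696^2 = 0.011815
  p = 34/92 = 0.369565; p^2 = 0.369565^2 = 0.136578
sum(p^2) = 0.272212 + 0.011815 + 0.136578 = 0.420605
D = 1 - 0.420605 = 0.579395 ≈ 0.5794

0.5794


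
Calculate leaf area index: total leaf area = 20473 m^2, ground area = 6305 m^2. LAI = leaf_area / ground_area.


LAI = 20473 / 6305 = 3.2471 ≈ 3.25

3.25


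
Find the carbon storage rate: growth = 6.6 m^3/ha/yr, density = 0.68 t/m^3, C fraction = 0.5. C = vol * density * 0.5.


C = 6.6 * 0.68 * 0.5 = 2.244 ≈ 2.24 t C/ha/yr

2.24 t C/ha/yr


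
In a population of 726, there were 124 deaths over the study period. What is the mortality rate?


Mortality rate = 124 / 726 = 0.170799 ≈ 0.1708

0.1708


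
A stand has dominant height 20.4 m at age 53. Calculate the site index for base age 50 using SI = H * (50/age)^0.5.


50/53 = 0.943396
(0.943396)^0.5 = 0.971286
SI = 20.4 * 0.971286 = 19.8142 ≈ 19.8 m

19.8 m


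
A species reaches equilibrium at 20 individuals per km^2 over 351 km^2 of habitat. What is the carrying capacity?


K = 20 * 351 = 7020 individuals

7020 individuals


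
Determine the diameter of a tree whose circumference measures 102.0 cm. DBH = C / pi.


DBH = C / pi = 102.0 / 3.141593 = 32.4676 ≈ 32.47 cm

32.47 cm


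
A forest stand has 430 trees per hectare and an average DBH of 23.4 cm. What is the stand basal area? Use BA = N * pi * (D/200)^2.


(D/200)^2 = (23.4/200)^2 = 0.117^2 = 0.013689
Individual BA = 3.141593 * 0.013689 = 0.0430053 m^2
Stand BA = 430 * 0.0430053 = 18.4923 ≈ 18.49 m^2/ha

18.49 m^2/ha


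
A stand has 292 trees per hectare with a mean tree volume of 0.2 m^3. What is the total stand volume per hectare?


V_stand = 292 * 0.2 = 58.4 m^3/ha

58.4 m^3/ha


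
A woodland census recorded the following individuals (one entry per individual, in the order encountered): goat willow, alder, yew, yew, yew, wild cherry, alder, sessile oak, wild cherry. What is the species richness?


Total individuals logged = 9
Distinct species (count of individuals): goat willow (1), alder (2), yew (3), wild cherry (2), sessile oak (1)
Species richness = number of distinct species = 5

5


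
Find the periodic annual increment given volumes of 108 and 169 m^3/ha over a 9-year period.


PAI = (V2 - V1) / period = (169 - 108) / 9 = 61 / 9 = 6.7778 ≈ 6.78 m^3/ha/yr

6.78 m^3/ha/yr


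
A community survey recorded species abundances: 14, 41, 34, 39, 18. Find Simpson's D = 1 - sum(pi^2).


Total N = 14 + 41 + 34 + 39 + 18 = 146
Per-species terms:
  p = 14/146 = 0.095890; p^2 = 0.095890^2 = 0.009195
  p = 41/146 = 0.280822; p^2 = 0.280822^2 = 0.078861
  p = 34/146 = 0.232877; p^2 = 0.232877^2 = 0.054232
  p = 39/146 = 0.267123; p^2 = 0.267123^2 = 0.071355
  p = 18/146 = 0.123288; p^2 = 0.123288^2 = 0.015200
sum(p^2) = 0.009195 + 0.078861 + 0.054232 + 0.071355 + 0.015200 = 0.228843
D = 1 - 0.228843 = 0.771157 ≈ 0.7712

0.7712


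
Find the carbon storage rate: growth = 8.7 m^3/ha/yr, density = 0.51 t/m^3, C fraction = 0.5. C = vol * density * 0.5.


C = 8.7 * 0.51 * 0.5 = 2.2185 ≈ 2.22 t C/ha/yr

2.22 t C/ha/yr


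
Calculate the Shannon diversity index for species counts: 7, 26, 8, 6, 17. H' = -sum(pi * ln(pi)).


Total N = 7 + 26 + 8 + 6 + 17 = 64
Per-species terms:
  p = 7/64 = 0.109375; ln(p) = -2.212973; p*ln(p) = 0.109375 * (-2.212973) = -0.242044
  p = 26/64 = 0.406250; ln(p) = -0.900787; p*ln(p) = 0.406250 * (-0.900787) = -0.365945
  p = 8/64 = 0.125000; ln(p) = -2.079442; p*ln(p) = 0.125000 * (-2.079442) = -0.259930
  p = 6/64 = 0.093750; ln(p) = -2.367124; p*ln(p) = 0.093750 * (-2.367124) = -0.221918
  p = 17/64 = 0.265625; ln(p) = -1.325670; p*ln(p) = 0.265625 * (-1.325670) = -0.352131
sum(p*ln(p)) = (-0.242044) + (-0.365945) + (-0.259930) + (-0.221918) + (-0.352131) = -1.441968
H' = -(-1.441968) = 1.441968 ≈ 1.4420

1.4420


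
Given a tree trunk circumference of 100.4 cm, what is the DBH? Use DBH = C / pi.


DBH = C / pi = 100.4 / 3.141593 = 31.9583 ≈ 31.96 cm

31.96 cm


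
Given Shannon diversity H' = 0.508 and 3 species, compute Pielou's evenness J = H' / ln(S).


ln(3) = 1.09861
J = H' / ln(S) = 0.508 / 1.09861 = 0.462402 ≈ 0.4624

0.4624


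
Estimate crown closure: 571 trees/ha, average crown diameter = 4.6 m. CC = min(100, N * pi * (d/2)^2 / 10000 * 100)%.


(d/2)^2 = (4.6/2)^2 = 2.3^2 = 5.29
Crown area = 3.141593 * 5.29 = 16.6190 m^2
N * area / 10000 * 100 = 571 * 16.6190 / 10000 * 100 = 94.8945
CC = min(100, 94.8945) = 94.8945 ≈ 94.9%

94.9%


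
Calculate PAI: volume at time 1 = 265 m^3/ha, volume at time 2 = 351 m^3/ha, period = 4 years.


PAI = (V2 - V1) / period = (351 - 265) / 4 = 86 / 4 = 21.50 m^3/ha/yr

21.50 m^3/ha/yr


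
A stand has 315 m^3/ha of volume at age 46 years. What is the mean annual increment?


MAI = 315 / 46 = 6.8478 ≈ 6.85 m^3/ha/yr

6.85 m^3/ha/yr


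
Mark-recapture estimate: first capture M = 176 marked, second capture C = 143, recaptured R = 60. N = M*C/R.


N = M * C / R = 176 * 143 / 60 = 25168 / 60 = 419.47 ≈ 419

419 individuals


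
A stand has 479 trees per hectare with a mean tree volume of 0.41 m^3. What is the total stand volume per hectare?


V_stand = 479 * 0.41 = 196.39 ≈ 196.4 m^3/ha

196.4 m^3/ha


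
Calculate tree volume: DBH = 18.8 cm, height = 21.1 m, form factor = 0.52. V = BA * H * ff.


(D/200)^2 = (18.8/200)^2 = 0.094^2 = 0.008836
BA = 3.141593 * 0.008836 = 0.0277591 m^2
V = 0.0277591 * 21.1 * 0.52 = 0.304573 ≈ 0.305 m^3

0.305 m^3


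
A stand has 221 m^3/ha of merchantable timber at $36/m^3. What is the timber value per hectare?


Value = 221 * 36 = $7956/ha

$7956/ha


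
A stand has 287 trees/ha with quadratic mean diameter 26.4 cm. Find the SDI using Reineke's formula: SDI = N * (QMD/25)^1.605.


QMD/25 = 26.4/25 = 1.056
(1.056)^1.605 = exp(1.605 * ln(1.056)) = exp(1.605 * 0.0544882) = exp(0.0874536) = 1.09139
SDI = 287 * 1.09139 = 313.229 ≈ 313

313


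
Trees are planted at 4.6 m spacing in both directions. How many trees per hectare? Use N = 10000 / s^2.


N = 10000 / 4.6^2 = 10000 / 21.16 = 472.590 ≈ 473 trees/ha

473 trees/ha


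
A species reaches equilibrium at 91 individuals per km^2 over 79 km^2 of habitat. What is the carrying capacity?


K = 91 * 79 = 7189 individuals

7189 individuals


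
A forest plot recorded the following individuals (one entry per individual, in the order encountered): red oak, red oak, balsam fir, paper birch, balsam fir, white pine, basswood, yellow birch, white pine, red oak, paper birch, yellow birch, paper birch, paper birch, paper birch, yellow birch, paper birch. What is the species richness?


Total individuals logged = 17
Distinct species (count of individuals): red oak (3), balsam fir (2), paper birch (6), white pine (2), basswood (1), yellow birch (3)
Species richness = number of distinct species = 6

6


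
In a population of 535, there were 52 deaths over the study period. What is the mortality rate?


Mortality rate = 52 / 535 = 0.097196 ≈ 0.0972

0.0972


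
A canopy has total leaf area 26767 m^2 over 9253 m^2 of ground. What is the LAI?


LAI = 26767 / 9253 = 2.8928 ≈ 2.89

2.89


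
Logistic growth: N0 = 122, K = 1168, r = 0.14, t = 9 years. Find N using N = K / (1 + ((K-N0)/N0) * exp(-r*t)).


(K - N0)/N0 = (1168 - 122)/122 = 1046/122 = 8.57377
r*t = 0.14 * 9 = 1.26; exp(-1.26) = 0.283654
8.57377 * 0.283654 = 2.43198
1 + 2.43198 = 3.43198
N = 1168 / 3.43198 = 340.328 ≈ 340

340


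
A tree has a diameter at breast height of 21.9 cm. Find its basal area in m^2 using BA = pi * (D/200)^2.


D/200 = 21.9/200 = 0.1095 m
(D/200)^2 = 0.1095^2 = 0.01199025
BA = 3.141593 * 0.01199025 = 0.0376685 ≈ 0.0377 m^2

0.0377 m^2


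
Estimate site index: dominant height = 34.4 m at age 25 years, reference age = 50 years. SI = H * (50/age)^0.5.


50/25 = 2.00000
(2.00000)^0.5 = 1.41421
SI = 34.4 * 1.41421 = 48.6488 ≈ 48.6 m

48.6 m


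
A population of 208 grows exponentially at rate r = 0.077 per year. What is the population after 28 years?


r*t = 0.077 * 28 = 2.156
exp(2.156) = 8.63652
N = 208 * 8.63652 = 1796.40 ≈ 1796

1796


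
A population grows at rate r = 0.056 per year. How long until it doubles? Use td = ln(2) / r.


td = ln(2) / 0.056 = 0.693147 / 0.056 = 12.3776 ≈ 12.4 years

12.4 years


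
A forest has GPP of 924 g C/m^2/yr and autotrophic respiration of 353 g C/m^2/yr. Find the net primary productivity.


NPP = GPP - Ra = 924 - 353 = 571 g C/m^2/yr

571 g C/m^2/yr


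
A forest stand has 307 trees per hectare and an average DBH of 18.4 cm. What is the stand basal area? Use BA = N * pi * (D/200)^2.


(D/200)^2 = (18.4/200)^2 = 0.092^2 = 0.008464
Individual BA = 3.141593 * 0.008464 = 0.0265904 m^2
Stand BA = 307 * 0.0265904 = 8.16325 ≈ 8.16 m^2/ha

8.16 m^2/ha


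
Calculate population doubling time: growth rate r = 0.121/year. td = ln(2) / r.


td = ln(2) / 0.121 = 0.693147 / 0.121 = 5.72849 ≈ 5.7 years

5.7 years


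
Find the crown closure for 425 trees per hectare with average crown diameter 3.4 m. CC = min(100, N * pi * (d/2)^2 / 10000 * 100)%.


(d/2)^2 = (3.4/2)^2 = 1.7^2 = 2.89
Crown area = 3.141593 * 2.89 = 9.07920 m^2
N * area / 10000 * 100 = 425 * 9.07920 / 10000 * 100 = 38.5866
CC = min(100, 38.5866) = 38.5866 ≈ 38.6%

38.6%


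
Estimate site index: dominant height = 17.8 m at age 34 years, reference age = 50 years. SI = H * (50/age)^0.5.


50/34 = 1.47059
(1.47059)^0.5 = 1.21268
SI = 17.8 * 1.21268 = 21.5857 ≈ 21.6 m

21.6 m


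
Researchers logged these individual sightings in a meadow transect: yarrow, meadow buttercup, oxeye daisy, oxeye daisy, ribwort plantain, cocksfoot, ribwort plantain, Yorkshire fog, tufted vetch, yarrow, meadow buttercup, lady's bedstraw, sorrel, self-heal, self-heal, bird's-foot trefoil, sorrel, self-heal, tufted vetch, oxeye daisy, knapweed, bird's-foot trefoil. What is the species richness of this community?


Total individuals logged = 22
Distinct species (count of individuals): yarrow (2), meadow buttercup (2), oxeye daisy (3), ribwort plantain (2), cocksfoot (1), Yorkshire fog (1), tufted vetch (2), lady's bedstraw (1), sorrel (2), self-heal (3), bird's-foot trefoil (2), knapweed (1)
Species richness = number of distinct species = 12

12


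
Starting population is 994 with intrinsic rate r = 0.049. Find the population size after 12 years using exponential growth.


r*t = 0.049 * 12 = 0.588
exp(0.588) = 1.80038
N = 994 * 1.80038 = 1789.58 ≈ 1790

1790


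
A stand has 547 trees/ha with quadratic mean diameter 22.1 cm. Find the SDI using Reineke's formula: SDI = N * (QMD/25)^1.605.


QMD/25 = 22.1/25 = 0.884
(0.884)^1.605 = exp(1.605 * ln(0.884)) = exp(1.605 * (-0.123298)) = exp(-0.197893) = 0.820458
SDI = 547 * 0.820458 = 448.791 ≈ 449

449


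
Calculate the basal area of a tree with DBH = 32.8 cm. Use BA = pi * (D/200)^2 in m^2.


D/200 = 32.8/200 = 0.164 m
(D/200)^2 = 0.164^2 = 0.026896
BA = 3.141593 * 0.026896 = 0.0844963 ≈ 0.0845 m^2

0.0845 m^2


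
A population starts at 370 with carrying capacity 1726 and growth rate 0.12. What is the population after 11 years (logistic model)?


(K - N0)/N0 = (1726 - 370)/370 = 1356/370 = 3.66486
r*t = 0.12 * 11 = 1.32; exp(-1.32) = 0.267135
3.66486 * 0.267135 = 0.979012
1 + 0.979012 = 1.97901
N = 1726 / 1.97901 = 872.153 ≈ 872

872


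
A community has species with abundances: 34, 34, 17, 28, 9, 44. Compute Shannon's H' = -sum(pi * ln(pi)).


Total N = 34 + 34 + 17 + 28 + 9 + 44 = 166
Per-species terms:
  p = 34/166 = 0.204819; ln(p) = -1.585629; p*ln(p) = 0.204819 * (-1.585629) = -0.324767
  p = 34/166 = 0.204819; ln(p) = -1.585629; p*ln(p) = 0.204819 * (-1.585629) = -0.324767
  p = 17/166 = 0.102410; ln(p) = -2.278771; p*ln(p) = 0.102410 * (-2.278771) = -0.233369
  p = 28/166 = 0.168675; ln(p) = -1.779781; p*ln(p) = 0.168675 * (-1.779781) = -0.300205
  p = 9/166 = 0.054217; ln(p) = -2.914761; p*ln(p) = 0.054217 * (-2.914761) = -0.158030
  p = 44/166 = 0.265060; ln(p) = -1.327799; p*ln(p) = 0.265060 * (-1.327799) = -0.351946
sum(p*ln(p)) = (-0.324767) + (-0.324767) + (-0.233369) + (-0.300205) + (-0.158030) + (-0.351946) = -1.693084
H' = -(-1.693084) = 1.693084 ≈ 1.6931

1.6931


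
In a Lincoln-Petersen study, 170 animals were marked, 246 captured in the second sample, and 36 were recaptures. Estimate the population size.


N = M * C / R = 170 * 246 / 36 = 41820 / 36 = 1161.67 ≈ 1162

1162 individuals


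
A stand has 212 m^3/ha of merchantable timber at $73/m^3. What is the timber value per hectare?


Value = 212 * 73 = $15476/ha

$15476/ha


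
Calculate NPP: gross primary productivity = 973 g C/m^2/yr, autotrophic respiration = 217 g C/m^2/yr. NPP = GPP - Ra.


NPP = GPP - Ra = 973 - 217 = 756 g C/m^2/yr

756 g C/m^2/yr


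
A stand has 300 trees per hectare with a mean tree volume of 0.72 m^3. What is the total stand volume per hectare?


V_stand = 300 * 0.72 = 216.0 m^3/ha

216.0 m^3/ha


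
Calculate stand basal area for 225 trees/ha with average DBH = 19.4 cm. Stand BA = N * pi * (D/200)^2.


(D/200)^2 = (19.4/200)^2 = 0.097^2 = 0.009409
Individual BA = 3.141593 * 0.009409 = 0.0295592 m^2
Stand BA = 225 * 0.0295592 = 6.65082 ≈ 6.65 m^2/ha

6.65 m^2/ha


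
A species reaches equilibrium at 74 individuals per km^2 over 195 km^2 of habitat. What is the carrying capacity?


K = 74 * 195 = 14430 individuals

14430 individuals


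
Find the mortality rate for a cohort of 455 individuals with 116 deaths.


Mortality rate = 116 / 455 = 0.254945 ≈ 0.2549

0.2549


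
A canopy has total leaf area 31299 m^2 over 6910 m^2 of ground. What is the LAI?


LAI = 31299 / 6910 = 4.5295 ≈ 4.53

4.53


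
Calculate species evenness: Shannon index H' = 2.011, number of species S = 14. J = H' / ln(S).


ln(14) = 2.63906
J = H' / ln(S) = 2.011 / 2.63906 = 0.762014 ≈ 0.7620

0.7620


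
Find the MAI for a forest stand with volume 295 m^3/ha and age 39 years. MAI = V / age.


MAI = 295 / 39 = 7.5641 ≈ 7.56 m^3/ha/yr

7.56 m^3/ha/yr


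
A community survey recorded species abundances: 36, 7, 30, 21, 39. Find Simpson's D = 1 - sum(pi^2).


Total N = 36 + 7 + 30 + 21 + 39 = 133
Per-species terms:
  p = 36/133 = 0.270677; p^2 = 0.270677^2 = 0.073266
  p = 7/133 = 0.052632; p^2 = 0.052632^2 = 0.002770
  p = 30/133 = 0.225564; p^2 = 0.225564^2 = 0.050879
  p = 21/133 = 0.157895; p^2 = 0.157895^2 = 0.024931
  p = 39/133 = 0.293233; p^2 = 0.293233^2 = 0.085986
sum(p^2) = 0.073266 + 0.002770 + 0.050879 + 0.024931 + 0.085986 = 0.237832
D = 1 - 0.237832 = 0.762168 ≈ 0.7622

0.7622


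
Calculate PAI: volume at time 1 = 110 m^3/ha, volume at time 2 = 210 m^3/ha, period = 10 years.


PAI = (V2 - V1) / period = (210 - 110) / 10 = 100 / 10 = 10.00 m^3/ha/yr

10.00 m^3/ha/yr


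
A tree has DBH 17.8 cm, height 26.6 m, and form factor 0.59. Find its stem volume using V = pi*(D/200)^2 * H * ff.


(D/200)^2 = (17.8/200)^2 = 0.089^2 = 0.007921
BA = 3.141593 * 0.007921 = 0.0248846 m^2
V = 0.0248846 * 26.6 * 0.59 = 0.390539 ≈ 0.391 m^3

0.391 m^3


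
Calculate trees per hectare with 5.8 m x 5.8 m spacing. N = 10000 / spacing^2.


N = 10000 / 5.8^2 = 10000 / 33.64 = 297.265 ≈ 297 trees/ha

297 trees/ha


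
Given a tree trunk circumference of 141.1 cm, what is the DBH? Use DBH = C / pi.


DBH = C / pi = 141.1 / 3.141593 = 44.9135 ≈ 44.91 cm

44.91 cm


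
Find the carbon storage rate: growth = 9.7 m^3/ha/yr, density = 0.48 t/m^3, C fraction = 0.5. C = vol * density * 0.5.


C = 9.7 * 0.48 * 0.5 = 2.328 ≈ 2.33 t C/ha/yr

2.33 t C/ha/yr


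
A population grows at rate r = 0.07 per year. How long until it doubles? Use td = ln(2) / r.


td = ln(2) / 0.07 = 0.693147 / 0.07 = 9.90210 ≈ 9.9 years

9.9 years


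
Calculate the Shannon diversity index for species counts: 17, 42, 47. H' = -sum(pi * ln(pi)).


Total N = 17 + 42 + 47 = 106
Per-species terms:
  p = 17/106 = 0.160377; ln(p) = -1.830228; p*ln(p) = 0.160377 * (-1.830228) = -0.293526
  p = 42/106 = 0.396226; ln(p) = -0.925771; p*ln(p) = 0.396226 * (-0.925771) = -0.366815
  p = 47/106 = 0.443396; ln(p) = -0.813292; p*ln(p) = 0.443396 * (-0.813292) = -0.360610
sum(p*ln(p)) = (-0.293526) + (-0.366815) + (-0.360610) = -1.020951
H' = -(-1.020951) = 1.020951 ≈ 1.0210

1.0210


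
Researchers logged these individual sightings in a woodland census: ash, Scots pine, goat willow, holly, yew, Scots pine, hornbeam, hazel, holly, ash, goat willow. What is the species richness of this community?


Total individuals logged = 11
Distinct species (count of individuals): ash (2), Scots pine (2), goat willow (2), holly (2), yew (1), hornbeam (1), hazel (1)
Species richness = number of distinct species = 7

7


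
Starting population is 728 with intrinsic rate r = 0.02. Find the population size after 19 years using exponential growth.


r*t = 0.02 * 19 = 0.38
exp(0.38) = 1.46228
N = 728 * 1.46228 = 1064.54 ≈ 1065

1065


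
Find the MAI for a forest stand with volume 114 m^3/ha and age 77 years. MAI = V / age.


MAI = 114 / 77 = 1.4805 ≈ 1.48 m^3/ha/yr

1.48 m^3/ha/yr


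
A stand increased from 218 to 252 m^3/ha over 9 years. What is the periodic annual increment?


PAI = (V2 - V1) / period = (252 - 218) / 9 = 34 / 9 = 3.7778 ≈ 3.78 m^3/ha/yr

3.78 m^3/ha/yr


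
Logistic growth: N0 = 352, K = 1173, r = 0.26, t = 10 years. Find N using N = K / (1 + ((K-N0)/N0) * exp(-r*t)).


(K - N0)/N0 = (1173 - 352)/352 = 821/352 = 2.33239
r*t = 0.26 * 10 = 2.6; exp(-2.6) = 0.0742736
2.33239 * 0.0742736 = 0.173235
1 + 0.173235 = 1.17324
N = 1173 / 1.17324 = 999.795 ≈ 1000

1000


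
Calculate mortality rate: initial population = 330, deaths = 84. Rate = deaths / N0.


Mortality rate = 84 / 330 = 0.254545 ≈ 0.2545

0.2545


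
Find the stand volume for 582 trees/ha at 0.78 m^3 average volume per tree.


V_stand = 582 * 0.78 = 453.96 ≈ 454.0 m^3/ha

454.0 m^3/ha


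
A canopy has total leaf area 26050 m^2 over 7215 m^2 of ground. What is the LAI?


LAI = 26050 / 7215 = 3.6105 ≈ 3.61

3.61


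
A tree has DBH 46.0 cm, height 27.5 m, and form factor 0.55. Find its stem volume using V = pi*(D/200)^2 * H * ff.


(D/200)^2 = (46.0/200)^2 = 0.23^2 = 0.0529
BA = 3.141593 * 0.0529 = 0.166190 m^2
V = 0.166190 * 27.5 * 0.55 = 2.51362 ≈ 2.514 m^3

2.514 m^3


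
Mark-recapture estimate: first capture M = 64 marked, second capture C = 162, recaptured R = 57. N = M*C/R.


N = M * C / R = 64 * 162 / 57 = 10368 / 57 = 181.89 ≈ 182

182 individuals


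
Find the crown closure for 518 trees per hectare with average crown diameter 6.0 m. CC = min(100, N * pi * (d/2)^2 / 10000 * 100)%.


(d/2)^2 = (6.0/2)^2 = 3^2 = 9
Crown area = 3.141593 * 9 = 28.2743 m^2
N * area / 10000 * 100 = 518 * 28.2743 / 10000 * 100 = 146.461
CC = min(100, 146.461) = 100%

100%


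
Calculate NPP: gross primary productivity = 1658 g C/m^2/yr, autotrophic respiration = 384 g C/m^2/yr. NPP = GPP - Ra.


NPP = GPP - Ra = 1658 - 384 = 1274 g C/m^2/yr

1274 g C/m^2/yr


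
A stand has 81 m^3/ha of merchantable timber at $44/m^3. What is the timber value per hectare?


Value = 81 * 44 = $3564/ha

$3564/ha


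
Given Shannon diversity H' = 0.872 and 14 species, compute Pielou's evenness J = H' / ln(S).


ln(14) = 2.63906
J = H' / ln(S) = 0.872 / 2.63906 = 0.330421 ≈ 0.3304

0.3304


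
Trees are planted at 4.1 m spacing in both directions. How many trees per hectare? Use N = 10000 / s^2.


N = 10000 / 4.1^2 = 10000 / 16.81 = 594.884 ≈ 595 trees/ha

595 trees/ha


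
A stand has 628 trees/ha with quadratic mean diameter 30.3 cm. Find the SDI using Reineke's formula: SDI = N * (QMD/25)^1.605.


QMD/25 = 30.3/25 = 1.212
(1.212)^1.605 = exp(1.605 * ln(1.212)) = exp(1.605 * 0.192272) = exp(0.308597) = 1.36151
SDI = 628 * 1.36151 = 855.028 ≈ 855

855


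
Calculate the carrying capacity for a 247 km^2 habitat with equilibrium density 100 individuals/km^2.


K = 100 * 247 = 24700 individuals

24700 individuals


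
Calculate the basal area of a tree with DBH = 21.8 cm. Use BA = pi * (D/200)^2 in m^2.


D/200 = 21.8/200 = 0.109 m
(D/200)^2 = 0.109^2 = 0.011881
BA = 3.141593 * 0.011881 = 0.0373253 ≈ 0.0373 m^2

0.0373 m^2


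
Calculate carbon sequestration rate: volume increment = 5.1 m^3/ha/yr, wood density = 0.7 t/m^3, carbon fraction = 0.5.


C = 5.1 * 0.7 * 0.5 = 1.785 ≈ 1.79 t C/ha/yr

1.79 t C/ha/yr


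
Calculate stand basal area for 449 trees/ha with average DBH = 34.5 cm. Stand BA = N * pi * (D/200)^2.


(D/200)^2 = (34.5/200)^2 = 0.1725^2 = 0.02975625
Individual BA = 3.141593 * 0.02975625 = 0.0934820 m^2
Stand BA = 449 * 0.0934820 = 41.9734 ≈ 41.97 m^2/ha

41.97 m^2/ha


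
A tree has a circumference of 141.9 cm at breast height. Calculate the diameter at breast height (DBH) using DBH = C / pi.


DBH = C / pi = 141.9 / 3.141593 = 45.1682 ≈ 45.17 cm

45.17 cm


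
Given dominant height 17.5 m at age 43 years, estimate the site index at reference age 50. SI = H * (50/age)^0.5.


50/43 = 1.16279
(1.16279)^0.5 = 1.07833
SI = 17.5 * 1.07833 = 18.8708 ≈ 18.9 m

18.9 m


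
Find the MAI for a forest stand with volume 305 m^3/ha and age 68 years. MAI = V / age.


MAI = 305 / 68 = 4.4853 ≈ 4.49 m^3/ha/yr

4.49 m^3/ha/yr


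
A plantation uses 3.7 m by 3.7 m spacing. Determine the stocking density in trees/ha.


N = 10000 / 3.7^2 = 10000 / 13.69 = 730.460 ≈ 730 trees/ha

730 trees/ha


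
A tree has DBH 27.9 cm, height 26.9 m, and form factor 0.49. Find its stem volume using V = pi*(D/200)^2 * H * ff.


(D/200)^2 = (27.9/200)^2 = 0.1395^2 = 0.01946025
BA = 3.141593 * 0.01946025 = 0.0611362 m^2
V = 0.0611362 * 26.9 * 0.49 = 0.805836 ≈ 0.806 m^3

0.806 m^3


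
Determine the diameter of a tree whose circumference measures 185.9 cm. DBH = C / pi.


DBH = C / pi = 185.9 / 3.141593 = 59.1738 ≈ 59.17 cm

59.17 cm


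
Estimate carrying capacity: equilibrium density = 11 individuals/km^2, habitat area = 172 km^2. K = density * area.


K = 11 * 172 = 1892 individuals

1892 individuals


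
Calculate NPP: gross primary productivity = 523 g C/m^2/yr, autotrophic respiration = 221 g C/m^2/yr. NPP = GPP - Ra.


NPP = GPP - Ra = 523 - 221 = 302 g C/m^2/yr

302 g C/m^2/yr


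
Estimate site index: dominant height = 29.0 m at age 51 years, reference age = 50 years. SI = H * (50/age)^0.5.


50/51 = 0.980392
(0.980392)^0.5 = 0.990147
SI = 29.0 * 0.990147 = 28.7143 ≈ 28.7 m

28.7 m


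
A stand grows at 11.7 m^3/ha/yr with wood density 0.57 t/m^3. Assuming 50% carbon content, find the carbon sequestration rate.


C = 11.7 * 0.57 * 0.5 = 3.3345 ≈ 3.33 t C/ha/yr

3.33 t C/ha/yr


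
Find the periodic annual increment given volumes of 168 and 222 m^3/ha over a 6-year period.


PAI = (V2 - V1) / period = (222 - 168) / 6 = 54 / 6 = 9.00 m^3/ha/yr

9.00 m^3/ha/yr


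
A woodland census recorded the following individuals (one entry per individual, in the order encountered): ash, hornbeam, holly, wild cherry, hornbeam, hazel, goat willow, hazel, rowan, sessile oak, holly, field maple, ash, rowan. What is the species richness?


Total individuals logged = 14
Distinct species (count of individuals): ash (2), hornbeam (2), holly (2), wild cherry (1), hazel (2), goat willow (1), rowan (2), sessile oak (1), field maple (1)
Species richness = number of distinct species = 9

9
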